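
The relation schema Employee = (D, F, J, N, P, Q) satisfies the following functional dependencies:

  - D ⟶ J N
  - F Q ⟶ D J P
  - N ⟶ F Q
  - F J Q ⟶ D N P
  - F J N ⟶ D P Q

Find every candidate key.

{D}⁺: D→JN adds J, N; N→FQ adds F, Q; FJQ→DNP adds P → {D, F, J, N, P, Q}.
{N}⁺: N→FQ adds F, Q; FQ→DJP adds D, J, P → {D, F, J, N, P, Q}.
{F, Q}⁺: FQ→DJP adds D, J, P; FJQ→DNP adds N → {D, F, J, N, P, Q}.

{D}, {N}, {F, Q}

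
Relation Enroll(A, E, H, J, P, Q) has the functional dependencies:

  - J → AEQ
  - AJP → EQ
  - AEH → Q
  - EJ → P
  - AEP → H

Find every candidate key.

{J}

Attribute J never appears on the right-hand side of any dependency, so J must belong to every candidate key.
{J}⁺ = {A, E, H, J, P, Q}, which is all of the schema, so {J} is the only candidate key.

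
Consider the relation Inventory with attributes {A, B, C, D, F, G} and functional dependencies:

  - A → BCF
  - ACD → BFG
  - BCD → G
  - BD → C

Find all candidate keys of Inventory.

{A, D}⁺: A→BCF adds B, C, F; ACD→BFG adds G → {A, B, C, D, F, G}. Minimal: {D}⁺ = {D}; {A}⁺ = {A, B, C, F} — none reach the full schema.
No other minimal superkey exists.

AD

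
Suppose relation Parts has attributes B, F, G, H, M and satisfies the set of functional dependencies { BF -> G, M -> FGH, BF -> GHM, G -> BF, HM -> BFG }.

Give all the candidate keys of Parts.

{G}⁺: G→BF adds B, F; BF→GHM adds H, M → {B, F, G, H, M}.
{M}⁺: M→FGH adds F, G, H; G→BF adds B → {B, F, G, H, M}.
{B, F}⁺: BF→G adds G; BF→GHM adds H, M → {B, F, G, H, M}.
Any other superkey contains one of these as a subset, so there are no further candidate keys.

G, M, BF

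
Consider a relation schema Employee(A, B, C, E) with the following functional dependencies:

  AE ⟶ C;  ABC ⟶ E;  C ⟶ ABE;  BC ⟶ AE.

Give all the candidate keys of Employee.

{C}, {A, E}

{C}⁺: C→ABE adds A, B, E → {A, B, C, E}.
{A, E}⁺: AE→C adds C; C→ABE adds B → {A, B, C, E}.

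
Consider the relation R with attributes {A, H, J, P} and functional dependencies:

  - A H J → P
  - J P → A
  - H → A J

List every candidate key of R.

{H}

Attribute H never appears on the right-hand side of any dependency, so H must belong to every candidate key.
{H}⁺ = {A, H, J, P}, which is all of the schema, so {H} is the only candidate key.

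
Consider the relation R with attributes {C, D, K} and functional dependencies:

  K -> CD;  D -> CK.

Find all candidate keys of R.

{D}⁺: D→CK adds C, K → {C, D, K}.
{K}⁺: K→CD adds C, D → {C, D, K}.
Any other superkey contains one of these as a subset, so there are no further candidate keys.

{D}; {K}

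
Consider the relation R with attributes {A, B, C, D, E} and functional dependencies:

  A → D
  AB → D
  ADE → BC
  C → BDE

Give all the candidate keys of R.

Attribute A never appears on the right-hand side of any dependency, so A must belong to every candidate key.
{A}⁺ = {A, D}, which is not all of the schema, so we must add further attributes.
{A, C}⁺: A→D adds D; C→BDE adds B, E → {A, B, C, D, E}. Minimal: {C}⁺ = {B, C, D, E}; {A}⁺ = {A, D} — none reach the full schema.
{A, E}⁺: A→D adds D; ADE→BC adds B, C → {A, B, C, D, E}. Minimal: {E}⁺ = {E}; {A}⁺ = {A, D} — none reach the full schema.

{A, C}, {A, E}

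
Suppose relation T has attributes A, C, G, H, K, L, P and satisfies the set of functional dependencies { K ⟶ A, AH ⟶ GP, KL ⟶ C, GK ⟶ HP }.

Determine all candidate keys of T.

Attributes K, L never appear on any right-hand side, so every candidate key must contain {K, L}.
{K, L}⁺ = {A, C, K, L}, which is not all of the schema, so we must add further attributes.
{G, K, L}⁺: K→A adds A; KL→C adds C; GK→HP adds H, P → {A, C, G, H, K, L, P}. Minimal: {K, L}⁺ = {A, C, K, L}; {G, L}⁺ = {G, L}; {G, K}⁺ = {A, G, H, K, P} — none reach the full schema.
{H, K, L}⁺: K→A adds A; AH→GP adds G, P; KL→C adds C → {A, C, G, H, K, L, P}. Minimal: {K, L}⁺ = {A, C, K, L}; {H, L}⁺ = {H, L}; {H, K}⁺ = {A, G, H, K, P} — none reach the full schema.

(G, K, L); (H, K, L)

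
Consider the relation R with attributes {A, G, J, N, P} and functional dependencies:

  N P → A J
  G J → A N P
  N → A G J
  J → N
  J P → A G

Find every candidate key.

{J}⁺: J→N adds N; N→AGJ adds A, G; GJ→ANP adds P → {A, G, J, N, P}.
{N}⁺: N→AGJ adds A, G, J; GJ→ANP adds P → {A, G, J, N, P}.

{J}; {N}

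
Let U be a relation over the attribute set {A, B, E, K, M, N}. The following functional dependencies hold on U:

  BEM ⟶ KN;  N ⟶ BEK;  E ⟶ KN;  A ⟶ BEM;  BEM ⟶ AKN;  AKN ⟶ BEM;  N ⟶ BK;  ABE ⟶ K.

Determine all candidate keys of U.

{A}⁺: A→BEM adds B, E, M; BEM→AKN adds K, N → {A, B, E, K, M, N}.
{E, M}⁺: E→KN adds K, N; N→BK adds B; BEM→AKN adds A → {A, B, E, K, M, N}. Minimal: {M}⁺ = {M}; {E}⁺ = {B, E, K, N} — none reach the full schema.
{M, N}⁺: N→BEK adds B, E, K; BEM→AKN adds A → {A, B, E, K, M, N}. Minimal: {N}⁺ = {B, E, K, N}; {M}⁺ = {M} — none reach the full schema.

{A}; {E, M}; {M, N}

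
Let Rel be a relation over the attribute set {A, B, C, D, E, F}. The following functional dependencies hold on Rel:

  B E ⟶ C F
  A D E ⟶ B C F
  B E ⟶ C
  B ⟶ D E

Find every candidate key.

Attribute A never appears on the right-hand side of any dependency, so A must belong to every candidate key.
{A}⁺ = {A}, which is not all of the schema, so we must add further attributes.
{A, B}⁺: B→DE adds D, E; BE→CF adds C, F → {A, B, C, D, E, F}. Minimal: {B}⁺ = {B, C, D, E, F}; {A}⁺ = {A} — none reach the full schema.
{A, D, E}⁺: ADE→BCF adds B, C, F → {A, B, C, D, E, F}. Minimal: {D, E}⁺ = {D, E}; {A, E}⁺ = {A, E}; {A, D}⁺ = {A, D} — none reach the full schema.
Any other superkey contains one of these as a subset, so there are no further candidate keys.

{A, B}; {A, D, E}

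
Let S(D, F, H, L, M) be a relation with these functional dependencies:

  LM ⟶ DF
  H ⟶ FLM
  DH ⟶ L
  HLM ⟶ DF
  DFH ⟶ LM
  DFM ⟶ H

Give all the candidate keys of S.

{H}, {L, M}, {D, F, M}

{H}⁺: H→FLM adds F, L, M; HLM→DF adds D → {D, F, H, L, M}.
{L, M}⁺: LM→DF adds D, F; DFM→H adds H → {D, F, H, L, M}.
{D, F, M}⁺: DFM→H adds H; H→FLM adds L → {D, F, H, L, M}.
Any other superkey contains one of these as a subset, so there are no further candidate keys.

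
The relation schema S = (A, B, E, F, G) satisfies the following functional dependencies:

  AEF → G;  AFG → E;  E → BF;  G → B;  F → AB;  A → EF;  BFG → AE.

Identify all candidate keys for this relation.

A, E, F

{A}⁺: A→EF adds E, F; AEF→G adds G; E→BF adds B → {A, B, E, F, G}.
{E}⁺: E→BF adds B, F; F→AB adds A; AEF→G adds G → {A, B, E, F, G}.
{F}⁺: F→AB adds A, B; A→EF adds E; AEF→G adds G → {A, B, E, F, G}.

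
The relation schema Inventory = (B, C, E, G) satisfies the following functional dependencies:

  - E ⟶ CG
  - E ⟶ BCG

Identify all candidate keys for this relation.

Attribute E never appears on the right-hand side of any dependency, so E must belong to every candidate key.
{E}⁺ = {B, C, E, G}, which is all of the schema, so {E} is the only candidate key.

{E}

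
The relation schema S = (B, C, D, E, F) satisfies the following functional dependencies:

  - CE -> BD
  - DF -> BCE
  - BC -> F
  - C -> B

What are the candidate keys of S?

(C, D), (C, E), (D, F)

{C, D}⁺: C→B adds B; BC→F adds F; DF→BCE adds E → {B, C, D, E, F}.
{C, E}⁺: CE→BD adds B, D; BC→F adds F → {B, C, D, E, F}.
{D, F}⁺: DF→BCE adds B, C, E → {B, C, D, E, F}.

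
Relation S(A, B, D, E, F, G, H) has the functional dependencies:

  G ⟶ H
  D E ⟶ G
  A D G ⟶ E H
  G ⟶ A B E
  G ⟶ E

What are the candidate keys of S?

Attributes D, F never appear on any right-hand side, so every candidate key must contain {D, F}.
{D, F}⁺ = {D, F}, which is not all of the schema, so we must add further attributes.
{D, E, F}⁺: DE→G adds G; G→ABE adds A, B; G→H adds H → {A, B, D, E, F, G, H}. Minimal: {E, F}⁺ = {E, F}; {D, F}⁺ = {D, F}; {D, E}⁺ = {A, B, D, E, G, H} — none reach the full schema.
{D, F, G}⁺: G→H adds H; G→ABE adds A, B, E → {A, B, D, E, F, G, H}. Minimal: {F, G}⁺ = {A, B, E, F, G, H}; {D, G}⁺ = {A, B, D, E, G, H}; {D, F}⁺ = {D, F} — none reach the full schema.

(D, E, F), (D, F, G)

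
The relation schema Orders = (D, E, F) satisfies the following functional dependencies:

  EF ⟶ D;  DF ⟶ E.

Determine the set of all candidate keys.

DF, EF

Attribute F never appears on the right-hand side of any dependency, so F must belong to every candidate key.
{F}⁺ = {F}, which is not all of the schema, so we must add further attributes.
{D, F}⁺: DF→E adds E → {D, E, F}. Minimal: {F}⁺ = {F}; {D}⁺ = {D} — none reach the full schema.
{E, F}⁺: EF→D adds D → {D, E, F}. Minimal: {F}⁺ = {F}; {E}⁺ = {E} — none reach the full schema.
Any other superkey contains one of these as a subset, so there are no further candidate keys.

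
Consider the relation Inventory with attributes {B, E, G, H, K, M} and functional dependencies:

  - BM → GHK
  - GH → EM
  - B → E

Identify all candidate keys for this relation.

BM, BGH

{B, M}⁺: BM→GHK adds G, H, K; GH→EM adds E → {B, E, G, H, K, M}.
{B, G, H}⁺: GH→EM adds E, M; BM→GHK adds K → {B, E, G, H, K, M}.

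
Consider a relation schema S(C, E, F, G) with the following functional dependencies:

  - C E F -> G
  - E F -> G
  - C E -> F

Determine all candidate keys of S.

{C, E}

Attributes C, E never appear on any right-hand side, so every candidate key must contain {C, E}.
{C, E}⁺ = {C, E, F, G}, which is all of the schema, so {C, E} is the only candidate key.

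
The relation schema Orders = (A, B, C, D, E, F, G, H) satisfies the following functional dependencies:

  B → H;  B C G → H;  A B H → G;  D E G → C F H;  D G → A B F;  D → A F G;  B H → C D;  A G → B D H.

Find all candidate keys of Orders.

{B, E}, {D, E}, {A, E, G}

Attribute E never appears on the right-hand side of any dependency, so E must belong to every candidate key.
{E}⁺ = {E}, which is not all of the schema, so we must add further attributes.
{B, E}⁺: B→H adds H; BH→CD adds C, D; D→AFG adds A, F, G → {A, B, C, D, E, F, G, H}. Minimal: {E}⁺ = {E}; {B}⁺ = {A, B, C, D, F, G, H} — none reach the full schema.
{D, E}⁺: D→AFG adds A, F, G; AG→BDH adds B, H; DEG→CFH adds C → {A, B, C, D, E, F, G, H}. Minimal: {E}⁺ = {E}; {D}⁺ = {A, B, C, D, F, G, H} — none reach the full schema.
{A, E, G}⁺: AG→BDH adds B, D, H; DEG→CFH adds C, F → {A, B, C, D, E, F, G, H}. Minimal: {E, G}⁺ = {E, G}; {A, G}⁺ = {A, B, C, D, F, G, H}; {A, E}⁺ = {A, E} — none reach the full schema.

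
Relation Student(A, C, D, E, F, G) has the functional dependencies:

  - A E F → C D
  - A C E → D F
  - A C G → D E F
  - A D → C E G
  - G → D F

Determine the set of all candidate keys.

Attribute A never appears on the right-hand side of any dependency, so A must belong to every candidate key.
{A}⁺ = {A}, which is not all of the schema, so we must add further attributes.
{A, D}⁺: AD→CEG adds C, E, G; G→DF adds F → {A, C, D, E, F, G}. Minimal: {D}⁺ = {D}; {A}⁺ = {A} — none reach the full schema.
{A, G}⁺: G→DF adds D, F; AD→CEG adds C, E → {A, C, D, E, F, G}. Minimal: {G}⁺ = {D, F, G}; {A}⁺ = {A} — none reach the full schema.
{A, C, E}⁺: ACE→DF adds D, F; AD→CEG adds G → {A, C, D, E, F, G}. Minimal: {C, E}⁺ = {C, E}; {A, E}⁺ = {A, E}; {A, C}⁺ = {A, C} — none reach the full schema.
{A, E, F}⁺: AEF→CD adds C, D; AD→CEG adds G → {A, C, D, E, F, G}. Minimal: {E, F}⁺ = {E, F}; {A, F}⁺ = {A, F}; {A, E}⁺ = {A, E} — none reach the full schema.

{A, D}, {A, G}, {A, C, E}, {A, E, F}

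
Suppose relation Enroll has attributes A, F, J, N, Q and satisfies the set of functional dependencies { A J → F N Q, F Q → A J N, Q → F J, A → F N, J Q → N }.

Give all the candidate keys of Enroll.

{Q}⁺: Q→FJ adds F, J; JQ→N adds N; FQ→AJN adds A → {A, F, J, N, Q}.
{A, J}⁺: AJ→FNQ adds F, N, Q → {A, F, J, N, Q}.

{Q}, {A, J}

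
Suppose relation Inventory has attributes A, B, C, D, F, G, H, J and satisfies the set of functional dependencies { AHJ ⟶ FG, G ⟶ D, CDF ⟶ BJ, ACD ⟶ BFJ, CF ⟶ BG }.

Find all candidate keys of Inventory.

Attributes A, C, H never appear on any right-hand side, so every candidate key must contain {A, C, H}.
{A, C, H}⁺ = {A, C, H}, which is not all of the schema, so we must add further attributes.
{A, C, D, H}⁺: ACD→BFJ adds B, F, J; CF→BG adds G → {A, B, C, D, F, G, H, J}.
{A, C, F, H}⁺: CF→BG adds B, G; G→D adds D; CDF→BJ adds J → {A, B, C, D, F, G, H, J}.
{A, C, G, H}⁺: G→D adds D; ACD→BFJ adds B, F, J → {A, B, C, D, F, G, H, J}.
{A, C, H, J}⁺: AHJ→FG adds F, G; G→D adds D; CDF→BJ adds B → {A, B, C, D, F, G, H, J}.

(A, C, D, H), (A, C, F, H), (A, C, G, H), (A, C, H, J)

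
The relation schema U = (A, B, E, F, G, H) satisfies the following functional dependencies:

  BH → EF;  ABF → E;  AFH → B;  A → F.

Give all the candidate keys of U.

Attributes A, G, H never appear on any right-hand side, so every candidate key must contain {A, G, H}.
{A, G, H}⁺ = {A, B, E, F, G, H}, which is all of the schema, so {A, G, H} is the only candidate key.

{A, G, H}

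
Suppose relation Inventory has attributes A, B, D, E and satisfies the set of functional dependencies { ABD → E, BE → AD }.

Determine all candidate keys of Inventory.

{B, E}⁺: BE→AD adds A, D → {A, B, D, E}. Minimal: {E}⁺ = {E}; {B}⁺ = {B} — none reach the full schema.
{A, B, D}⁺: ABD→E adds E → {A, B, D, E}. Minimal: {B, D}⁺ = {B, D}; {A, D}⁺ = {A, D}; {A, B}⁺ = {A, B} — none reach the full schema.

{B, E}, {A, B, D}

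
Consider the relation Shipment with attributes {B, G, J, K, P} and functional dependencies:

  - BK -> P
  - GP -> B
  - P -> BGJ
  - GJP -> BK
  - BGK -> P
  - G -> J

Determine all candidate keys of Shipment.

{P}⁺: P→BGJ adds B, G, J; GJP→BK adds K → {B, G, J, K, P}.
{B, K}⁺: BK→P adds P; P→BGJ adds G, J → {B, G, J, K, P}.
Any other superkey contains one of these as a subset, so there are no further candidate keys.

{P}, {B, K}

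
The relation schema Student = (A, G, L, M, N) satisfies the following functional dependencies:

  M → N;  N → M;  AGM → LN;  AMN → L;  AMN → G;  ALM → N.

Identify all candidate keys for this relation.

{A, M}, {A, N}

Attribute A never appears on the right-hand side of any dependency, so A must belong to every candidate key.
{A}⁺ = {A}, which is not all of the schema, so we must add further attributes.
{A, M}⁺: M→N adds N; AMN→L adds L; AMN→G adds G → {A, G, L, M, N}. Minimal: {M}⁺ = {M, N}; {A}⁺ = {A} — none reach the full schema.
{A, N}⁺: N→M adds M; AMN→L adds L; AMN→G adds G → {A, G, L, M, N}. Minimal: {N}⁺ = {M, N}; {A}⁺ = {A} — none reach the full schema.
Any other superkey contains one of these as a subset, so there are no further candidate keys.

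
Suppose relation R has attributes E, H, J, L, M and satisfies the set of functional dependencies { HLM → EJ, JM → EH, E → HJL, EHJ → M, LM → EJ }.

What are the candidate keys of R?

{E}⁺: E→HJL adds H, J, L; EHJ→M adds M → {E, H, J, L, M}.
{J, M}⁺: JM→EH adds E, H; E→HJL adds L → {E, H, J, L, M}. Minimal: {M}⁺ = {M}; {J}⁺ = {J} — none reach the full schema.
{L, M}⁺: LM→EJ adds E, J; JM→EH adds H → {E, H, J, L, M}. Minimal: {M}⁺ = {M}; {L}⁺ = {L} — none reach the full schema.
Any other superkey contains one of these as a subset, so there are no further candidate keys.

{E}; {J, M}; {L, M}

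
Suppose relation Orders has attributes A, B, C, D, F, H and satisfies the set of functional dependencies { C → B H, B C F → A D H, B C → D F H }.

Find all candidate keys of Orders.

C

{C}⁺: C→BH adds B, H; BC→DFH adds D, F; BCF→ADH adds A → {A, B, C, D, F, H}.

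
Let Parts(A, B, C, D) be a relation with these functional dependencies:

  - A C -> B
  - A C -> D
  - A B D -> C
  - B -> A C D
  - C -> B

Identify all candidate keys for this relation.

{B}; {C}

{B}⁺: B→ACD adds A, C, D → {A, B, C, D}.
{C}⁺: C→B adds B; B→ACD adds A, D → {A, B, C, D}.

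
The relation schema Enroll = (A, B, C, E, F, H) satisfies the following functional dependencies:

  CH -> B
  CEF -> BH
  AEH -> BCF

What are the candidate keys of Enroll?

Attributes A, E never appear on any right-hand side, so every candidate key must contain {A, E}.
{A, E}⁺ = {A, E}, which is not all of the schema, so we must add further attributes.
{A, E, H}⁺: AEH→BCF adds B, C, F → {A, B, C, E, F, H}.
{A, C, E, F}⁺: CEF→BH adds B, H → {A, B, C, E, F, H}.

{A, E, H}; {A, C, E, F}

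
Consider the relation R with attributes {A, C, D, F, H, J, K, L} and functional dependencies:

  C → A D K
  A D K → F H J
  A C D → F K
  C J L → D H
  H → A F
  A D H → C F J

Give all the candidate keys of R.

Attribute L never appears on the right-hand side of any dependency, so L must belong to every candidate key.
{L}⁺ = {L}, which is not all of the schema, so we must add further attributes.
{C, L}⁺: C→ADK adds A, D, K; ADK→FHJ adds F, H, J → {A, C, D, F, H, J, K, L}. Minimal: {L}⁺ = {L}; {C}⁺ = {A, C, D, F, H, J, K} — none reach the full schema.
{D, H, L}⁺: H→AF adds A, F; ADH→CFJ adds C, J; C→ADK adds K → {A, C, D, F, H, J, K, L}. Minimal: {H, L}⁺ = {A, F, H, L}; {D, L}⁺ = {D, L}; {D, H}⁺ = {A, C, D, F, H, J, K} — none reach the full schema.
{A, D, K, L}⁺: ADK→FHJ adds F, H, J; ADH→CFJ adds C → {A, C, D, F, H, J, K, L}. Minimal: {D, K, L}⁺ = {D, K, L}; {A, K, L}⁺ = {A, K, L}; {A, D, L}⁺ = {A, D, L}; … — none reach the full schema.

{C, L}, {D, H, L}, {A, D, K, L}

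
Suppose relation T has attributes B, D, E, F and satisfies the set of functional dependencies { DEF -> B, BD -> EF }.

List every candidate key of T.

(B, D); (D, E, F)

Attribute D never appears on the right-hand side of any dependency, so D must belong to every candidate key.
{D}⁺ = {D}, which is not all of the schema, so we must add further attributes.
{B, D}⁺: BD→EF adds E, F → {B, D, E, F}. Minimal: {D}⁺ = {D}; {B}⁺ = {B} — none reach the full schema.
{D, E, F}⁺: DEF→B adds B → {B, D, E, F}. Minimal: {E, F}⁺ = {E, F}; {D, F}⁺ = {D, F}; {D, E}⁺ = {D, E} — none reach the full schema.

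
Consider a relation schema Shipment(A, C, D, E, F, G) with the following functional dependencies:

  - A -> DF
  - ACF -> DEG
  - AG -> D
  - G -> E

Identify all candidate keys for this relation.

Attributes A, C never appear on any right-hand side, so every candidate key must contain {A, C}.
{A, C}⁺ = {A, C, D, E, F, G}, which is all of the schema, so {A, C} is the only candidate key.

{A, C}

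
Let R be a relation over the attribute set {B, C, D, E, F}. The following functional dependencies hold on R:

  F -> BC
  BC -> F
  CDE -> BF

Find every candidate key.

Attributes D, E never appear on any right-hand side, so every candidate key must contain {D, E}.
{D, E}⁺ = {D, E}, which is not all of the schema, so we must add further attributes.
{C, D, E}⁺: CDE→BF adds B, F → {B, C, D, E, F}. Minimal: {D, E}⁺ = {D, E}; {C, E}⁺ = {C, E}; {C, D}⁺ = {C, D} — none reach the full schema.
{D, E, F}⁺: F→BC adds B, C → {B, C, D, E, F}. Minimal: {E, F}⁺ = {B, C, E, F}; {D, F}⁺ = {B, C, D, F}; {D, E}⁺ = {D, E} — none reach the full schema.
Any other superkey contains one of these as a subset, so there are no further candidate keys.

{C, D, E}, {D, E, F}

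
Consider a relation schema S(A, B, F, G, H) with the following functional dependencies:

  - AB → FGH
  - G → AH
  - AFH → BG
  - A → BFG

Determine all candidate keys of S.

A, G

{A}⁺: A→BFG adds B, F, G; AB→FGH adds H → {A, B, F, G, H}.
{G}⁺: G→AH adds A, H; A→BFG adds B, F → {A, B, F, G, H}.
Any other superkey contains one of these as a subset, so there are no further candidate keys.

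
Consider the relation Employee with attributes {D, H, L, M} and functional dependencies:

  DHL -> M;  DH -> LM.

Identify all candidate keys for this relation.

{D, H}

Attributes D, H never appear on any right-hand side, so every candidate key must contain {D, H}.
{D, H}⁺ = {D, H, L, M}, which is all of the schema, so {D, H} is the only candidate key.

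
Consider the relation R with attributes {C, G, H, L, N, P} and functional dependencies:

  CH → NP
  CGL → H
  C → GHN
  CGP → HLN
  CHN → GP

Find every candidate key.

C

Attribute C never appears on the right-hand side of any dependency, so C must belong to every candidate key.
{C}⁺ = {C, G, H, L, N, P}, which is all of the schema, so {C} is the only candidate key.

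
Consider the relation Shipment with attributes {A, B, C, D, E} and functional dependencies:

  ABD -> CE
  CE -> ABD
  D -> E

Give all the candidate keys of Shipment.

{C, D}⁺: D→E adds E; CE→ABD adds A, B → {A, B, C, D, E}. Minimal: {D}⁺ = {D, E}; {C}⁺ = {C} — none reach the full schema.
{C, E}⁺: CE→ABD adds A, B, D → {A, B, C, D, E}. Minimal: {E}⁺ = {E}; {C}⁺ = {C} — none reach the full schema.
{A, B, D}⁺: ABD→CE adds C, E → {A, B, C, D, E}. Minimal: {B, D}⁺ = {B, D, E}; {A, D}⁺ = {A, D, E}; {A, B}⁺ = {A, B} — none reach the full schema.

{C, D}, {C, E}, {A, B, D}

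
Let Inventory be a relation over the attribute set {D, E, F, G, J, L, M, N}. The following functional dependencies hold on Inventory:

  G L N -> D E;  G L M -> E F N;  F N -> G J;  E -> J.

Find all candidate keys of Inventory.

Attributes L, M never appear on any right-hand side, so every candidate key must contain {L, M}.
{L, M}⁺ = {L, M}, which is not all of the schema, so we must add further attributes.
{G, L, M}⁺: GLM→EFN adds E, F, N; FN→GJ adds J; GLN→DE adds D → {D, E, F, G, J, L, M, N}.
{F, L, M, N}⁺: FN→GJ adds G, J; GLN→DE adds D, E → {D, E, F, G, J, L, M, N}.

{G, L, M}, {F, L, M, N}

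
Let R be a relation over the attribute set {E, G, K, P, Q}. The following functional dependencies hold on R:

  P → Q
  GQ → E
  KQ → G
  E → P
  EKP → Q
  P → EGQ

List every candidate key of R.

Attribute K never appears on the right-hand side of any dependency, so K must belong to every candidate key.
{K}⁺ = {K}, which is not all of the schema, so we must add further attributes.
{E, K}⁺: E→P adds P; EKP→Q adds Q; P→EGQ adds G → {E, G, K, P, Q}.
{K, P}⁺: P→Q adds Q; KQ→G adds G; P→EGQ adds E → {E, G, K, P, Q}.
{K, Q}⁺: KQ→G adds G; GQ→E adds E; E→P adds P → {E, G, K, P, Q}.
Any other superkey contains one of these as a subset, so there are no further candidate keys.

EK, KP, KQ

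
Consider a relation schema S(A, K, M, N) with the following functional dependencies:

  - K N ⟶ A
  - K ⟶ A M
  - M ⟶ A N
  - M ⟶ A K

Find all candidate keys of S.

{K}, {M}

{K}⁺: K→AM adds A, M; M→AN adds N → {A, K, M, N}.
{M}⁺: M→AN adds A, N; M→AK adds K → {A, K, M, N}.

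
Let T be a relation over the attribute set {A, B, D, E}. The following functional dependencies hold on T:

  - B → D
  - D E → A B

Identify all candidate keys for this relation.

{B, E}, {D, E}

{B, E}⁺: B→D adds D; DE→AB adds A → {A, B, D, E}.
{D, E}⁺: DE→AB adds A, B → {A, B, D, E}.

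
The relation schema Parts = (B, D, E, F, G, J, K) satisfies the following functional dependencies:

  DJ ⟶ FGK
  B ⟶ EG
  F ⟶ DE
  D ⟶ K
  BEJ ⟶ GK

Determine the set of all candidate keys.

Attributes B, J never appear on any right-hand side, so every candidate key must contain {B, J}.
{B, J}⁺ = {B, E, G, J, K}, which is not all of the schema, so we must add further attributes.
{B, D, J}⁺: DJ→FGK adds F, G, K; B→EG adds E → {B, D, E, F, G, J, K}. Minimal: {D, J}⁺ = {D, E, F, G, J, K}; {B, J}⁺ = {B, E, G, J, K}; {B, D}⁺ = {B, D, E, G, K} — none reach the full schema.
{B, F, J}⁺: B→EG adds E, G; F→DE adds D; D→K adds K → {B, D, E, F, G, J, K}. Minimal: {F, J}⁺ = {D, E, F, G, J, K}; {B, J}⁺ = {B, E, G, J, K}; {B, F}⁺ = {B, D, E, F, G, K} — none reach the full schema.
Any other superkey contains one of these as a subset, so there are no further candidate keys.

(B, D, J), (B, F, J)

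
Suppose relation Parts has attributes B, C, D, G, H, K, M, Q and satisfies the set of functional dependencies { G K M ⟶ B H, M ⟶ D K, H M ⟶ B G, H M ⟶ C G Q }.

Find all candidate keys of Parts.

GM; HM

Attribute M never appears on the right-hand side of any dependency, so M must belong to every candidate key.
{M}⁺ = {D, K, M}, which is not all of the schema, so we must add further attributes.
{G, M}⁺: M→DK adds D, K; GKM→BH adds B, H; HM→CGQ adds C, Q → {B, C, D, G, H, K, M, Q}. Minimal: {M}⁺ = {D, K, M}; {G}⁺ = {G} — none reach the full schema.
{H, M}⁺: M→DK adds D, K; HM→BG adds B, G; HM→CGQ adds C, Q → {B, C, D, G, H, K, M, Q}. Minimal: {M}⁺ = {D, K, M}; {H}⁺ = {H} — none reach the full schema.
Any other superkey contains one of these as a subset, so there are no further candidate keys.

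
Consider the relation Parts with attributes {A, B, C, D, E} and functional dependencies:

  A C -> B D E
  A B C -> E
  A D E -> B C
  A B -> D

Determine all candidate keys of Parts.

Attribute A never appears on the right-hand side of any dependency, so A must belong to every candidate key.
{A}⁺ = {A}, which is not all of the schema, so we must add further attributes.
{A, C}⁺: AC→BDE adds B, D, E → {A, B, C, D, E}. Minimal: {C}⁺ = {C}; {A}⁺ = {A} — none reach the full schema.
{A, B, E}⁺: AB→D adds D; ADE→BC adds C → {A, B, C, D, E}. Minimal: {B, E}⁺ = {B, E}; {A, E}⁺ = {A, E}; {A, B}⁺ = {A, B, D} — none reach the full schema.
{A, D, E}⁺: ADE→BC adds B, C → {A, B, C, D, E}. Minimal: {D, E}⁺ = {D, E}; {A, E}⁺ = {A, E}; {A, D}⁺ = {A, D} — none reach the full schema.
Any other superkey contains one of these as a subset, so there are no further candidate keys.

(A, C); (A, B, E); (A, D, E)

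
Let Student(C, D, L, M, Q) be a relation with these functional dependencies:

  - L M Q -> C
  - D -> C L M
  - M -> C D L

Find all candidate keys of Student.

{D, Q}, {M, Q}

Attribute Q never appears on the right-hand side of any dependency, so Q must belong to every candidate key.
{Q}⁺ = {Q}, which is not all of the schema, so we must add further attributes.
{D, Q}⁺: D→CLM adds C, L, M → {C, D, L, M, Q}.
{M, Q}⁺: M→CDL adds C, D, L → {C, D, L, M, Q}.
Any other superkey contains one of these as a subset, so there are no further candidate keys.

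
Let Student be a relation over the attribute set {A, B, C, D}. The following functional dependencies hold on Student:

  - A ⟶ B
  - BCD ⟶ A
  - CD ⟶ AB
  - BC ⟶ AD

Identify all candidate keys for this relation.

{A, C}, {B, C}, {C, D}

Attribute C never appears on the right-hand side of any dependency, so C must belong to every candidate key.
{C}⁺ = {C}, which is not all of the schema, so we must add further attributes.
{A, C}⁺: A→B adds B; BC→AD adds D → {A, B, C, D}. Minimal: {C}⁺ = {C}; {A}⁺ = {A, B} — none reach the full schema.
{B, C}⁺: BC→AD adds A, D → {A, B, C, D}. Minimal: {C}⁺ = {C}; {B}⁺ = {B} — none reach the full schema.
{C, D}⁺: CD→AB adds A, B → {A, B, C, D}. Minimal: {D}⁺ = {D}; {C}⁺ = {C} — none reach the full schema.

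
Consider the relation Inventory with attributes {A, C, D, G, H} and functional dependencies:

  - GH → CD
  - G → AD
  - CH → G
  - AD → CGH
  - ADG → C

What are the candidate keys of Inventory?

{G}; {A, D}; {C, H}

{G}⁺: G→AD adds A, D; AD→CGH adds C, H → {A, C, D, G, H}.
{A, D}⁺: AD→CGH adds C, G, H → {A, C, D, G, H}. Minimal: {D}⁺ = {D}; {A}⁺ = {A} — none reach the full schema.
{C, H}⁺: CH→G adds G; GH→CD adds D; G→AD adds A → {A, C, D, G, H}. Minimal: {H}⁺ = {H}; {C}⁺ = {C} — none reach the full schema.
Any other superkey contains one of these as a subset, so there are no further candidate keys.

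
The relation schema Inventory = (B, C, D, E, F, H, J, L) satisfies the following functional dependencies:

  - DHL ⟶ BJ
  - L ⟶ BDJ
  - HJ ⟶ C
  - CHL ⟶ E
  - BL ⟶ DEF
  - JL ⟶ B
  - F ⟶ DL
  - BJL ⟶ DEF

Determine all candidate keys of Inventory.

Attribute H never appears on the right-hand side of any dependency, so H must belong to every candidate key.
{H}⁺ = {H}, which is not all of the schema, so we must add further attributes.
{F, H}⁺: F→DL adds D, L; DHL→BJ adds B, J; HJ→C adds C; CHL→E adds E → {B, C, D, E, F, H, J, L}. Minimal: {H}⁺ = {H}; {F}⁺ = {B, D, E, F, J, L} — none reach the full schema.
{H, L}⁺: L→BDJ adds B, D, J; HJ→C adds C; CHL→E adds E; BL→DEF adds F → {B, C, D, E, F, H, J, L}. Minimal: {L}⁺ = {B, D, E, F, J, L}; {H}⁺ = {H} — none reach the full schema.

(F, H), (H, L)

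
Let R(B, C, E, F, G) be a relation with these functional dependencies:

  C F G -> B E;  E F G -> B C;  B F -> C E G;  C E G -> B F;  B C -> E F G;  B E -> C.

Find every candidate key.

{B, C}, {B, E}, {B, F}, {C, E, G}, {C, F, G}, {E, F, G}

{B, C}⁺: BC→EFG adds E, F, G → {B, C, E, F, G}. Minimal: {C}⁺ = {C}; {B}⁺ = {B} — none reach the full schema.
{B, E}⁺: BE→C adds C; BC→EFG adds F, G → {B, C, E, F, G}. Minimal: {E}⁺ = {E}; {B}⁺ = {B} — none reach the full schema.
{B, F}⁺: BF→CEG adds C, E, G → {B, C, E, F, G}. Minimal: {F}⁺ = {F}; {B}⁺ = {B} — none reach the full schema.
{C, E, G}⁺: CEG→BF adds B, F → {B, C, E, F, G}. Minimal: {E, G}⁺ = {E, G}; {C, G}⁺ = {C, G}; {C, E}⁺ = {C, E} — none reach the full schema.
{C, F, G}⁺: CFG→BE adds B, E → {B, C, E, F, G}. Minimal: {F, G}⁺ = {F, G}; {C, G}⁺ = {C, G}; {C, F}⁺ = {C, F} — none reach the full schema.
{E, F, G}⁺: EFG→BC adds B, C → {B, C, E, F, G}. Minimal: {F, G}⁺ = {F, G}; {E, G}⁺ = {E, G}; {E, F}⁺ = {E, F} — none reach the full schema.
Any other superkey contains one of these as a subset, so there are no further candidate keys.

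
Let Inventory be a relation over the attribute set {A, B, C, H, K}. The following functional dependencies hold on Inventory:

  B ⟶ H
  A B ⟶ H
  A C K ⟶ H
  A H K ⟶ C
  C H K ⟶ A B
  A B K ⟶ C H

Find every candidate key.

Attribute K never appears on the right-hand side of any dependency, so K must belong to every candidate key.
{K}⁺ = {K}, which is not all of the schema, so we must add further attributes.
{A, B, K}⁺: B→H adds H; AHK→C adds C → {A, B, C, H, K}. Minimal: {B, K}⁺ = {B, H, K}; {A, K}⁺ = {A, K}; {A, B}⁺ = {A, B, H} — none reach the full schema.
{A, C, K}⁺: ACK→H adds H; CHK→AB adds B → {A, B, C, H, K}. Minimal: {C, K}⁺ = {C, K}; {A, K}⁺ = {A, K}; {A, C}⁺ = {A, C} — none reach the full schema.
{A, H, K}⁺: AHK→C adds C; CHK→AB adds B → {A, B, C, H, K}. Minimal: {H, K}⁺ = {H, K}; {A, K}⁺ = {A, K}; {A, H}⁺ = {A, H} — none reach the full schema.
{B, C, K}⁺: B→H adds H; CHK→AB adds A → {A, B, C, H, K}. Minimal: {C, K}⁺ = {C, K}; {B, K}⁺ = {B, H, K}; {B, C}⁺ = {B, C, H} — none reach the full schema.
{C, H, K}⁺: CHK→AB adds A, B → {A, B, C, H, K}. Minimal: {H, K}⁺ = {H, K}; {C, K}⁺ = {C, K}; {C, H}⁺ = {C, H} — none reach the full schema.
Any other superkey contains one of these as a subset, so there are no further candidate keys.

{A, B, K}; {A, C, K}; {A, H, K}; {B, C, K}; {C, H, K}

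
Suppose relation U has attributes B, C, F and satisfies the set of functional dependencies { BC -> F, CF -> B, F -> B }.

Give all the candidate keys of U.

Attribute C never appears on the right-hand side of any dependency, so C must belong to every candidate key.
{C}⁺ = {C}, which is not all of the schema, so we must add further attributes.
{B, C}⁺: BC→F adds F → {B, C, F}.
{C, F}⁺: CF→B adds B → {B, C, F}.

{B, C}, {C, F}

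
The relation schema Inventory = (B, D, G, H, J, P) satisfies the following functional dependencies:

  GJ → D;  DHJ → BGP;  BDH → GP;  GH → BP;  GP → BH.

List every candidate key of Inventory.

{D, H, J}⁺: DHJ→BGP adds B, G, P → {B, D, G, H, J, P}. Minimal: {H, J}⁺ = {H, J}; {D, J}⁺ = {D, J}; {D, H}⁺ = {D, H} — none reach the full schema.
{G, H, J}⁺: GJ→D adds D; DHJ→BGP adds B, P → {B, D, G, H, J, P}. Minimal: {H, J}⁺ = {H, J}; {G, J}⁺ = {D, G, J}; {G, H}⁺ = {B, G, H, P} — none reach the full schema.
{G, J, P}⁺: GJ→D adds D; GP→BH adds B, H → {B, D, G, H, J, P}. Minimal: {J, P}⁺ = {J, P}; {G, P}⁺ = {B, G, H, P}; {G, J}⁺ = {D, G, J} — none reach the full schema.

(D, H, J), (G, H, J), (G, J, P)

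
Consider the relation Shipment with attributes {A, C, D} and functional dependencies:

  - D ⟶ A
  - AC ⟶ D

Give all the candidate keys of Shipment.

AC, CD

{A, C}⁺: AC→D adds D → {A, C, D}. Minimal: {C}⁺ = {C}; {A}⁺ = {A} — none reach the full schema.
{C, D}⁺: D→A adds A → {A, C, D}. Minimal: {D}⁺ = {A, D}; {C}⁺ = {C} — none reach the full schema.
Any other superkey contains one of these as a subset, so there are no further candidate keys.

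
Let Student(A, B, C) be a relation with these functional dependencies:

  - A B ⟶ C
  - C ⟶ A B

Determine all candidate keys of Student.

{C}⁺: C→AB adds A, B → {A, B, C}.
{A, B}⁺: AB→C adds C → {A, B, C}. Minimal: {B}⁺ = {B}; {A}⁺ = {A} — none reach the full schema.

(C); (A, B)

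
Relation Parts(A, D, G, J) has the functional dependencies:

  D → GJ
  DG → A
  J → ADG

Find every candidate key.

{D}, {J}

{D}⁺: D→GJ adds G, J; DG→A adds A → {A, D, G, J}.
{J}⁺: J→ADG adds A, D, G → {A, D, G, J}.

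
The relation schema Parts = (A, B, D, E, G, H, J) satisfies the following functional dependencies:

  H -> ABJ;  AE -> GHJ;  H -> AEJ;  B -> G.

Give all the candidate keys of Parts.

{D, H}, {A, D, E}

Attribute D never appears on the right-hand side of any dependency, so D must belong to every candidate key.
{D}⁺ = {D}, which is not all of the schema, so we must add further attributes.
{D, H}⁺: H→ABJ adds A, B, J; H→AEJ adds E; B→G adds G → {A, B, D, E, G, H, J}. Minimal: {H}⁺ = {A, B, E, G, H, J}; {D}⁺ = {D} — none reach the full schema.
{A, D, E}⁺: AE→GHJ adds G, H, J; H→ABJ adds B → {A, B, D, E, G, H, J}. Minimal: {D, E}⁺ = {D, E}; {A, E}⁺ = {A, B, E, G, H, J}; {A, D}⁺ = {A, D} — none reach the full schema.
Any other superkey contains one of these as a subset, so there are no further candidate keys.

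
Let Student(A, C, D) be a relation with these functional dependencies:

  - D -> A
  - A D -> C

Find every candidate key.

D

Attribute D never appears on the right-hand side of any dependency, so D must belong to every candidate key.
{D}⁺ = {A, C, D}, which is all of the schema, so {D} is the only candidate key.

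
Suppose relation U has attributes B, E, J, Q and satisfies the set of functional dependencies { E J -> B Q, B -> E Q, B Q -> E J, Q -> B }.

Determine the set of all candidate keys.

{B}; {Q}; {E, J}

{B}⁺: B→EQ adds E, Q; BQ→EJ adds J → {B, E, J, Q}.
{Q}⁺: Q→B adds B; B→EQ adds E; BQ→EJ adds J → {B, E, J, Q}.
{E, J}⁺: EJ→BQ adds B, Q → {B, E, J, Q}. Minimal: {J}⁺ = {J}; {E}⁺ = {E} — none reach the full schema.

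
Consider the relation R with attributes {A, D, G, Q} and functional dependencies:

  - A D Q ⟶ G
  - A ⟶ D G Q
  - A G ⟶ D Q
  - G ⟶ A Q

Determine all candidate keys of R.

{A}⁺: A→DGQ adds D, G, Q → {A, D, G, Q}.
{G}⁺: G→AQ adds A, Q; A→DGQ adds D → {A, D, G, Q}.
Any other superkey contains one of these as a subset, so there are no further candidate keys.

(A), (G)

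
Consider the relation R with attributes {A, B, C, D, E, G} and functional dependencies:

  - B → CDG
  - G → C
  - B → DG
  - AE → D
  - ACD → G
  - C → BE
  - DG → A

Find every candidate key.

(B), (C), (G)

{B}⁺: B→CDG adds C, D, G; C→BE adds E; DG→A adds A → {A, B, C, D, E, G}.
{C}⁺: C→BE adds B, E; B→CDG adds D, G; DG→A adds A → {A, B, C, D, E, G}.
{G}⁺: G→C adds C; C→BE adds B, E; B→CDG adds D; DG→A adds A → {A, B, C, D, E, G}.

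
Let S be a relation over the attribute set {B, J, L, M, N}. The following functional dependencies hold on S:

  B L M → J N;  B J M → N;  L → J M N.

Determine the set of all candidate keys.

Attributes B, L never appear on any right-hand side, so every candidate key must contain {B, L}.
{B, L}⁺ = {B, J, L, M, N}, which is all of the schema, so {B, L} is the only candidate key.

(B, L)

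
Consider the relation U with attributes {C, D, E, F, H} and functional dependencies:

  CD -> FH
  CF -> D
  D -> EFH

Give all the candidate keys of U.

{C, D}; {C, F}

Attribute C never appears on the right-hand side of any dependency, so C must belong to every candidate key.
{C}⁺ = {C}, which is not all of the schema, so we must add further attributes.
{C, D}⁺: CD→FH adds F, H; D→EFH adds E → {C, D, E, F, H}. Minimal: {D}⁺ = {D, E, F, H}; {C}⁺ = {C} — none reach the full schema.
{C, F}⁺: CF→D adds D; D→EFH adds E, H → {C, D, E, F, H}. Minimal: {F}⁺ = {F}; {C}⁺ = {C} — none reach the full schema.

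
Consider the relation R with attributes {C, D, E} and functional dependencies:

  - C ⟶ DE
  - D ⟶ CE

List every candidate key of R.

(C); (D)

{C}⁺: C→DE adds D, E → {C, D, E}.
{D}⁺: D→CE adds C, E → {C, D, E}.
Any other superkey contains one of these as a subset, so there are no further candidate keys.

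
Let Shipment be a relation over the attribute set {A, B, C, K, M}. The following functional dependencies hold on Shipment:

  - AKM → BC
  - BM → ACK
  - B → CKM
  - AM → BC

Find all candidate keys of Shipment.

B, AM

{B}⁺: B→CKM adds C, K, M; BM→ACK adds A → {A, B, C, K, M}.
{A, M}⁺: AM→BC adds B, C; BM→ACK adds K → {A, B, C, K, M}.
Any other superkey contains one of these as a subset, so there are no further candidate keys.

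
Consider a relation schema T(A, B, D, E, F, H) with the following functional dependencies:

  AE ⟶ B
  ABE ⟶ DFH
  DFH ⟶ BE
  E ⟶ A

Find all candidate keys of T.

E, DFH

{E}⁺: E→A adds A; AE→B adds B; ABE→DFH adds D, F, H → {A, B, D, E, F, H}.
{D, F, H}⁺: DFH→BE adds B, E; E→A adds A → {A, B, D, E, F, H}. Minimal: {F, H}⁺ = {F, H}; {D, H}⁺ = {D, H}; {D, F}⁺ = {D, F} — none reach the full schema.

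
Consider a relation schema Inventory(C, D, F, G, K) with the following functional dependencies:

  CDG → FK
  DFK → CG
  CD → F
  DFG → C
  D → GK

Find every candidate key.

(C, D), (D, F)

Attribute D never appears on the right-hand side of any dependency, so D must belong to every candidate key.
{D}⁺ = {D, G, K}, which is not all of the schema, so we must add further attributes.
{C, D}⁺: CD→F adds F; D→GK adds G, K → {C, D, F, G, K}. Minimal: {D}⁺ = {D, G, K}; {C}⁺ = {C} — none reach the full schema.
{D, F}⁺: D→GK adds G, K; DFK→CG adds C → {C, D, F, G, K}. Minimal: {F}⁺ = {F}; {D}⁺ = {D, G, K} — none reach the full schema.
Any other superkey contains one of these as a subset, so there are no further candidate keys.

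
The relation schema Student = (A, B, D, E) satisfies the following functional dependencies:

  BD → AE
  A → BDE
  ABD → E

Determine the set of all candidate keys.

{A}⁺: A→BDE adds B, D, E → {A, B, D, E}.
{B, D}⁺: BD→AE adds A, E → {A, B, D, E}. Minimal: {D}⁺ = {D}; {B}⁺ = {B} — none reach the full schema.
Any other superkey contains one of these as a subset, so there are no further candidate keys.

(A); (B, D)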